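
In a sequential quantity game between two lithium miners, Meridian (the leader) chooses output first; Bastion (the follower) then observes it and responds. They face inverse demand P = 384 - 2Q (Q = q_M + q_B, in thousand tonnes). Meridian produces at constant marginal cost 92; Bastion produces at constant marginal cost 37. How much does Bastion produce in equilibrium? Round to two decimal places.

57.13

The follower Bastion best-responds to any q_M: π_B = (384 - 2Q)q_B - 37q_B.
Setting the follower's marginal profit to zero, 347 - 2q_M - 4q_B = 0, i.e. q_B = (347 - 2q_M)/4.
The leader anticipates this reaction. Substituting into P = 384 - 2Q gives P = 421/2 - q_M, so π_M = (421/2 - q_M)q_M - 92q_M.
Leader FOC: 237/2 - 2q_M = 0, so q_M = 237/4.
Then q_B = (347 - 2·(237/4))/4 = 457/8.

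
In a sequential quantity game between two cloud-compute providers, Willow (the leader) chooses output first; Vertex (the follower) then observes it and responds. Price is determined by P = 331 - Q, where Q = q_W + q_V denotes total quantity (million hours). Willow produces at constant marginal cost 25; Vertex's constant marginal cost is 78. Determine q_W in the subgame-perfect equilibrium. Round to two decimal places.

179.50

Solve by backward induction. Given q_W, the follower Vertex maximises π_V = (331 - q_W - q_V)q_V - 78q_V.
∂π_V/∂q_V = 253 - q_W - 2q_V = 0 gives the reaction function q_V = (253 - q_W)/2.
Willow substitutes q_V(q_W) into its own profit: π_W = q_W(331 - q_W - (253 - q_W)/2) - 25q_W = (409/2 - (1/2)q_W)q_W - 25q_W.
Maximising: ∂π_W/∂q_W = 359/2 - q_W = 0, giving q_W = 359/2.
Then q_V = (253 - 359/2)/2 = 147/4.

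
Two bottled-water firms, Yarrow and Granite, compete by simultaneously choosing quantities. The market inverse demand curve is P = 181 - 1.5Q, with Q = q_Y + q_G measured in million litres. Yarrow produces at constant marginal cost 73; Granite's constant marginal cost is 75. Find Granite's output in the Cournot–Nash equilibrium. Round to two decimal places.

23.11

Yarrow's profit: π_Y = (181 - 1.5Q)q_Y - (73q_Y). Setting ∂π_Y/∂q_Y = 0: 108 - 3q_Y - (3/2)(q_G) = 0.
Granite's profit: π_G = (181 - 1.5Q)q_G - (75q_G). Setting ∂π_G/∂q_G = 0: 106 - 3q_G - (3/2)(q_Y) = 0.
So q_Y = (108 - (3/2)q_G)/3 and q_G = (106 - (3/2)q_Y)/3.
Solving the pair: q_Y = 220/9, q_G = 208/9.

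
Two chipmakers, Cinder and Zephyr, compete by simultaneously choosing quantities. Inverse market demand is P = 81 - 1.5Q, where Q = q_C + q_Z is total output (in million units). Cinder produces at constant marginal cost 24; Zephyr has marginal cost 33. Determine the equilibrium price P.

46

Cinder's profit: π_C = (81 - 1.5Q)q_C - (24q_C). Setting ∂π_C/∂q_C = 0: 57 - 3q_C - (3/2)(q_Z) = 0.
Zephyr's first-order condition: 48 - 3q_Z - (3/2)(q_C) = 0.
Rearranging gives the reaction functions q_C = (57 - (3/2)q_Z)/3 and q_Z = (48 - (3/2)q_C)/3.
Solving the pair: q_C = 44/3, q_Z = 26/3.
Total output Q = 70/3, so price P = 81 - (3/2)·(70/3) = 46.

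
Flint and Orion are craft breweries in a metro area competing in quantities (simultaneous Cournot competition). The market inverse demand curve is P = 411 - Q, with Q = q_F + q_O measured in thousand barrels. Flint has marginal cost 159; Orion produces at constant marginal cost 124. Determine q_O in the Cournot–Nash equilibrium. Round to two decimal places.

Flint's profit: π_F = (411 - Q)q_F - (159q_F). Setting ∂π_F/∂q_F = 0: 252 - 2q_F - (q_O) = 0.
Orion's profit: π_O = (411 - Q)q_O - (124q_O). Setting ∂π_O/∂q_O = 0: 287 - 2q_O - (q_F) = 0.
So q_F = (252 - q_O)/2 and q_O = (287 - q_F)/2.
Solving the pair: q_F = 217/3, q_O = 322/3.

107.33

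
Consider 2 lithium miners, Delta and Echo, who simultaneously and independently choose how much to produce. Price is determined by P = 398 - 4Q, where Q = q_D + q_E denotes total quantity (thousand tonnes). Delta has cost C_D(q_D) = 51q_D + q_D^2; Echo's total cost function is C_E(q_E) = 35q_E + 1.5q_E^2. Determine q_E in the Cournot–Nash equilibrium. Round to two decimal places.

Delta's profit: π_D = (398 - 4Q)q_D - (51q_D + q_D²). Setting ∂π_D/∂q_D = 0: 347 - 10q_D - 4(q_E) = 0.
Echo's profit: π_E = (398 - 4Q)q_E - (35q_E + (3/2)q_E²). Setting ∂π_E/∂q_E = 0: 363 - 11q_E - 4(q_D) = 0.
Rearranging gives the reaction functions q_D = (347 - 4q_E)/10 and q_E = (363 - 4q_D)/11.
Substituting one into the other gives q_D = 25.1596 and q_E = 1121/47.

23.85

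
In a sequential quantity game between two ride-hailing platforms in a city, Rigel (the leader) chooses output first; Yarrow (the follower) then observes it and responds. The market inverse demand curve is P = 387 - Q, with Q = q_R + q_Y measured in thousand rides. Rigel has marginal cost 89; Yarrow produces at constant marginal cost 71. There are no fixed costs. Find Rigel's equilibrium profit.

The follower Yarrow best-responds to any q_R: π_Y = (387 - Q)q_Y - 71q_Y.
Follower FOC: 316 - q_R - 2q_Y = 0, so q_Y(q_R) = (316 - q_R)/2.
The leader anticipates this reaction. Substituting into P = 387 - Q gives P = 229 - (1/2)q_R, so π_R = (229 - (1/2)q_R)q_R - 89q_R.
The leader's first-order condition 140 - q_R = 0 yields q_R = 140.
Then q_Y = (316 - 140)/2 = 88.
Price P = 387 - 228 = 159.
Rigel's profit: (159 - 89)·140 = 9800.

9800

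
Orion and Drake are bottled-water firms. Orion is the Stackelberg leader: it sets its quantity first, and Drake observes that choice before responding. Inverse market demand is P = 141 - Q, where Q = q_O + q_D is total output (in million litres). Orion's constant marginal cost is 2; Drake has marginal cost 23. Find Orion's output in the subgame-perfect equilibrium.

The follower Drake best-responds to any q_O: π_D = (141 - Q)q_D - 23q_D.
∂π_D/∂q_D = 118 - q_O - 2q_D = 0 gives the reaction function q_D = (118 - q_O)/2.
The leader anticipates this reaction. Substituting into P = 141 - Q gives P = 82 - (1/2)q_O, so π_O = (82 - (1/2)q_O)q_O - 2q_O.
The leader's first-order condition 80 - q_O = 0 yields q_O = 80.
Then q_D = (118 - 80)/2 = 19.

80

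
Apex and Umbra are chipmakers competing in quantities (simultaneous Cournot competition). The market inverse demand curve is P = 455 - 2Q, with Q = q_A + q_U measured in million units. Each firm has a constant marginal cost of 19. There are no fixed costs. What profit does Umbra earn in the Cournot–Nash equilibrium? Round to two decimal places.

Each firm earns π_i = (455 - 2Q)q_i - 19q_i.
First-order condition (treating rivals' output as given): 436 - 4q_i - 2q_j = 0.
By symmetry each firm produces the same amount; substituting q_j = q_i yields q_i = 436/6 = 218/3.
Price P = 455 - 2·(436/3) = 493/3.
Umbra's profit: (493/3 - 19)·(218/3) = 10560.8889.

10560.89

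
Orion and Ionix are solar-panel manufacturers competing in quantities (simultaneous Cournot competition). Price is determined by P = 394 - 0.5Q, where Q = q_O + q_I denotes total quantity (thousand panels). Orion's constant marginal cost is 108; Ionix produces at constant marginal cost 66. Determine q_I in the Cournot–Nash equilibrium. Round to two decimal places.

246.67

Orion's profit: π_O = (394 - 0.5Q)q_O - (108q_O). Setting ∂π_O/∂q_O = 0: 286 - q_O - (1/2)(q_I) = 0.
Ionix's profit: π_I = (394 - 0.5Q)q_I - (66q_I). Setting ∂π_I/∂q_I = 0: 328 - q_I - (1/2)(q_O) = 0.
Best responses: q_O = (286 - (1/2)q_I), q_I = (328 - (1/2)q_O).
Solving the pair: q_O = 488/3, q_I = 740/3.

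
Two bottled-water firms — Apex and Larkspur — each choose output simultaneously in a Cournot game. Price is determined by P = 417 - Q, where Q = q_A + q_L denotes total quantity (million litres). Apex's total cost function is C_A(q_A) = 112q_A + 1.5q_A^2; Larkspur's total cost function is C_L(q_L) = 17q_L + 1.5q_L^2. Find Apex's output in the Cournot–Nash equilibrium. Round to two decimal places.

46.88

Apex's profit: π_A = (417 - Q)q_A - (112q_A + (3/2)q_A²). Setting ∂π_A/∂q_A = 0: 305 - 5q_A - (q_L) = 0.
Larkspur's profit: π_L = (417 - Q)q_L - (17q_L + (3/2)q_L²). Setting ∂π_L/∂q_L = 0: 400 - 5q_L - (q_A) = 0.
So q_A = (305 - q_L)/5 and q_L = (400 - q_A)/5.
Substituting one into the other gives q_A = 375/8 and q_L = 565/8.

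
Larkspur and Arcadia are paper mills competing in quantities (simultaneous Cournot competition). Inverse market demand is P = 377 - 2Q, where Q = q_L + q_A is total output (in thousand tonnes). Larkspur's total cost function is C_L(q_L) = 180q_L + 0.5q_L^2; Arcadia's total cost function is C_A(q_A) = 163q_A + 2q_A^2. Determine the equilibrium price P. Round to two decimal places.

Larkspur's profit: π_L = (377 - 2Q)q_L - (180q_L + (1/2)q_L²). Setting ∂π_L/∂q_L = 0: 197 - 5q_L - 2(q_A) = 0.
Arcadia's first-order condition: 214 - 8q_A - 2(q_L) = 0.
Best responses: q_L = (197 - 2q_A)/5, q_A = (214 - 2q_L)/8.
Solving the pair: q_L = 287/9, q_A = 169/9.
Total output Q = 152/3, so price P = 377 - 2·(152/3) = 827/3.

275.67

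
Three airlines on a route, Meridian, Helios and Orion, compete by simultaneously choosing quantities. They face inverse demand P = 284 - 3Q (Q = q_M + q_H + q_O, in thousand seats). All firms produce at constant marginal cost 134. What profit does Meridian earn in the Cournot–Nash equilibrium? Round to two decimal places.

468.75

Each firm earns π_i = (284 - 3Q)q_i - 134q_i.
Setting ∂π_i/∂q_i = 0 with rivals' quantities fixed: 150 - 6q_i - 3·Σ_{j≠i} q_j = 0.
By symmetry each firm produces the same amount; substituting Σ_{j≠i} q_j = 2q_i yields q_i = 150/12 = 25/2.
Price P = 284 - 3·(75/2) = 343/2.
Meridian's profit: (343/2 - 134)·(25/2) = 1875/4.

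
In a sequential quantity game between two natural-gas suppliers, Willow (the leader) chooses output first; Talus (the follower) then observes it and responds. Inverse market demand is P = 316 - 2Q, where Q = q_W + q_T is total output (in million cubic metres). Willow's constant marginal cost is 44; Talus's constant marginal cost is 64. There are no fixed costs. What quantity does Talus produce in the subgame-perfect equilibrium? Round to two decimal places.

26.50

Solve by backward induction. Given q_W, the follower Talus maximises π_T = (316 - 2q_W - 2q_T)q_T - 64q_T.
Setting the follower's marginal profit to zero, 252 - 2q_W - 4q_T = 0, i.e. q_T = (252 - 2q_W)/4.
The leader anticipates this reaction. Substituting into P = 316 - 2Q gives P = 190 - q_W, so π_W = (190 - q_W)q_W - 44q_W.
The leader's first-order condition 146 - 2q_W = 0 yields q_W = 73.
Then q_T = (252 - 2·73)/4 = 53/2.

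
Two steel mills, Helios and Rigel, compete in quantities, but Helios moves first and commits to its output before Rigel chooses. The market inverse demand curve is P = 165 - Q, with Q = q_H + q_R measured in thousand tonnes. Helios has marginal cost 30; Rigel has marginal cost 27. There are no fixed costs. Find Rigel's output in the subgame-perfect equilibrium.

Solve by backward induction. Given q_H, the follower Rigel maximises π_R = (165 - q_H - q_R)q_R - 27q_R.
∂π_R/∂q_R = 138 - q_H - 2q_R = 0 gives the reaction function q_R = (138 - q_H)/2.
Helios substitutes q_R(q_H) into its own profit: π_H = q_H(165 - q_H - (138 - q_H)/2) - 30q_H = (96 - (1/2)q_H)q_H - 30q_H.
Maximising: ∂π_H/∂q_H = 66 - q_H = 0, giving q_H = 66.
Then q_R = (138 - 66)/2 = 36.

36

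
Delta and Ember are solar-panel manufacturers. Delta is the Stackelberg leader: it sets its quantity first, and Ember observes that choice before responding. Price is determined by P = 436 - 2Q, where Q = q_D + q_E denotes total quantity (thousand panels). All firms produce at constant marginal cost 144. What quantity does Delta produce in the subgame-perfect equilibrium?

Solve by backward induction. Given q_D, the follower Ember maximises π_E = (436 - 2q_D - 2q_E)q_E - 144q_E.
Follower FOC: 292 - 2q_D - 4q_E = 0, so q_E(q_D) = (292 - 2q_D)/4.
The leader anticipates this reaction. Substituting into P = 436 - 2Q gives P = 290 - q_D, so π_D = (290 - q_D)q_D - 144q_D.
Leader FOC: 146 - 2q_D = 0, so q_D = 73.
Then q_E = (292 - 2·73)/4 = 73/2.

73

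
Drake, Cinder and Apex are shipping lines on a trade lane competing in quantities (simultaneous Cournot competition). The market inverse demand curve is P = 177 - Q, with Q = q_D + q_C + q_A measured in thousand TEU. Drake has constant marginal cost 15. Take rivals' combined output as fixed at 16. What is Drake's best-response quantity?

73

With rivals' combined output fixed at 16, Drake's profit is π_D = (177 - 16 - q_D)q_D - (15q_D) = (161 - q_D)q_D - (15q_D).
∂π_D/∂q_D = 146 - 2q_D = 0, so q_D = 73.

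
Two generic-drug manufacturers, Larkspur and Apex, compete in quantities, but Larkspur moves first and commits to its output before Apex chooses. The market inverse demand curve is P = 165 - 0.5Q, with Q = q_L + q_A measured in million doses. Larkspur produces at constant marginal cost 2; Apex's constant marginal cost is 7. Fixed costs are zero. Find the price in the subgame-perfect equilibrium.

44

Solve by backward induction. Given q_L, the follower Apex maximises π_A = (165 - (1/2)q_L - (1/2)q_A)q_A - 7q_A.
Setting the follower's marginal profit to zero, 158 - (1/2)q_L - q_A = 0, i.e. q_A = (158 - (1/2)q_L).
The leader anticipates this reaction. Substituting into P = 165 - 0.5Q gives P = 86 - (1/4)q_L, so π_L = (86 - (1/4)q_L)q_L - 2q_L.
Maximising: ∂π_L/∂q_L = 84 - (1/2)q_L = 0, giving q_L = 168.
Then q_A = (158 - (1/2)·168) = 74.
Total output Q = 242, so price P = 165 - (1/2)·242 = 44.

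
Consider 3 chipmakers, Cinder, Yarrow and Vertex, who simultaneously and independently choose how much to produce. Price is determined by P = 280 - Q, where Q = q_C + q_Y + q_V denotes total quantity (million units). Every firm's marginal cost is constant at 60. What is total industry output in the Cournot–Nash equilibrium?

165

Each firm earns π_i = (280 - Q)q_i - 60q_i.
First-order condition (treating rivals' output as given): 220 - 2q_i - Σ_{j≠i} q_j = 0.
By symmetry each firm produces the same amount; substituting Σ_{j≠i} q_j = 2q_i yields q_i = 220/4 = 55.
Total output Q = 55 + 55 + 55 = 165.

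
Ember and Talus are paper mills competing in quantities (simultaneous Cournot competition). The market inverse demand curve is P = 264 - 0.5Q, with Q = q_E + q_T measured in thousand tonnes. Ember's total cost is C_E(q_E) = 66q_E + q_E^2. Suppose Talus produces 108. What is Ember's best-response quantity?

With the rival's output fixed at 108, Ember's profit is π_E = (264 - (1/2)·108 - (1/2)q_E)q_E - (66q_E + q_E²) = (210 - (1/2)q_E)q_E - (66q_E + q_E²).
∂π_E/∂q_E = 144 - 3q_E = 0, so q_E = 48.

48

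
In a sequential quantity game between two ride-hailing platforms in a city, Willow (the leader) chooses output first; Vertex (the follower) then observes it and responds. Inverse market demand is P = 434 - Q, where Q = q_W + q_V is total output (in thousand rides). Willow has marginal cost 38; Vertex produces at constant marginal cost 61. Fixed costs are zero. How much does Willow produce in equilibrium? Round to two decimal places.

Solve by backward induction. Given q_W, the follower Vertex maximises π_V = (434 - q_W - q_V)q_V - 61q_V.
∂π_V/∂q_V = 373 - q_W - 2q_V = 0 gives the reaction function q_V = (373 - q_W)/2.
The leader anticipates this reaction. Substituting into P = 434 - Q gives P = 495/2 - (1/2)q_W, so π_W = (495/2 - (1/2)q_W)q_W - 38q_W.
Maximising: ∂π_W/∂q_W = 419/2 - q_W = 0, giving q_W = 419/2.
Then q_V = (373 - 419/2)/2 = 327/4.

209.50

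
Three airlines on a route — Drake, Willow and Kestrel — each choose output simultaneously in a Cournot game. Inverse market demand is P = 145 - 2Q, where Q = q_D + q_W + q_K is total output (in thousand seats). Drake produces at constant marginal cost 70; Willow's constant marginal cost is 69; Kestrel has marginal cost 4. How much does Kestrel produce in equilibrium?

34

Drake's profit: π_D = (145 - 2Q)q_D - (70q_D). Setting ∂π_D/∂q_D = 0: 75 - 4q_D - 2(q_W + q_K) = 0.
Willow's profit: π_W = (145 - 2Q)q_W - (69q_W). Setting ∂π_W/∂q_W = 0: 76 - 4q_W - 2(q_D + q_K) = 0.
Kestrel's first-order condition: 141 - 4q_K - 2(q_D + q_W) = 0.
Summing all 3 equations gives 292 − 8Q = 0, hence Q = 73/2.
Back-substituting: q_D = (75 − 73)/2 = 1, q_W = (76 − 73)/2 = 3/2, q_K = (141 − 73)/2 = 34.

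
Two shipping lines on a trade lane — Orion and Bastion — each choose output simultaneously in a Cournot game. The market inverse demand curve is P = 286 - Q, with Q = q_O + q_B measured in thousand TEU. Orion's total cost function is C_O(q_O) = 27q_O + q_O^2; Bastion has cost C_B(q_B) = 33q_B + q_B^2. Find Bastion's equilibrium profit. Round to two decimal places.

Orion's profit: π_O = (286 - Q)q_O - (27q_O + q_O²). Setting ∂π_O/∂q_O = 0: 259 - 4q_O - (q_B) = 0.
Bastion's first-order condition: 253 - 4q_B - (q_O) = 0.
Best responses: q_O = (259 - q_B)/4, q_B = (253 - q_O)/4.
Solving the pair: q_O = 261/5, q_B = 251/5.
Price P = 286 - 512/5 = 918/5.
Bastion's profit: (918/5)·(251/5) - 33·(251/5) - (251/5)² = 5040.0800.

5040.08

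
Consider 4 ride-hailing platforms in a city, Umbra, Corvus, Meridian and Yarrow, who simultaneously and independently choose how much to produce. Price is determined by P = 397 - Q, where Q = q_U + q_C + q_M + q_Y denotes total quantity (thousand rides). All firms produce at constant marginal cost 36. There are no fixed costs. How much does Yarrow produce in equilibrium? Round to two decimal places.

72.20

Each firm earns π_i = (397 - Q)q_i - 36q_i.
Setting ∂π_i/∂q_i = 0 with rivals' quantities fixed: 361 - 2q_i - Σ_{j≠i} q_j = 0.
With identical firms every q_j equals q_i, so Σ_{j≠i} q_j = 3q_i and 361 = 5q_i, giving q_i = 361/5.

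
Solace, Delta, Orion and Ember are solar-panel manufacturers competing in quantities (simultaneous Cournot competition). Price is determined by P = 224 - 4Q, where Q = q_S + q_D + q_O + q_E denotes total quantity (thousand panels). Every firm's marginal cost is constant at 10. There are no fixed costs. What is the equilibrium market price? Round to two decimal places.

Each firm earns π_i = (224 - 4Q)q_i - 10q_i.
Setting ∂π_i/∂q_i = 0 with rivals' quantities fixed: 214 - 8q_i - 4·Σ_{j≠i} q_j = 0.
By symmetry each firm produces the same amount; substituting Σ_{j≠i} q_j = 3q_i yields q_i = 214/20 = 107/10.
Total output Q = 214/5, so price P = 224 - 4·(214/5) = 264/5.

52.80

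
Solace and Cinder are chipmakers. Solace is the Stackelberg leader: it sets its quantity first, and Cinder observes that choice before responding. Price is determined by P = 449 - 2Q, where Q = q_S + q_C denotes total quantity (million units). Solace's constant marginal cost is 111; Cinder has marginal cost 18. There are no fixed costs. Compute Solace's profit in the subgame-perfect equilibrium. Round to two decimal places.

3751.56

Solve by backward induction. Given q_S, the follower Cinder maximises π_C = (449 - 2q_S - 2q_C)q_C - 18q_C.
Follower FOC: 431 - 2q_S - 4q_C = 0, so q_C(q_S) = (431 - 2q_S)/4.
The leader anticipates this reaction. Substituting into P = 449 - 2Q gives P = 467/2 - q_S, so π_S = (467/2 - q_S)q_S - 111q_S.
Maximising: ∂π_S/∂q_S = 245/2 - 2q_S = 0, giving q_S = 245/4.
Then q_C = (431 - 2·(245/4))/4 = 617/8.
Price P = 449 - 2·(1107/8) = 689/4.
Solace's profit: (689/4 - 111)·(245/4) = 3751.5625.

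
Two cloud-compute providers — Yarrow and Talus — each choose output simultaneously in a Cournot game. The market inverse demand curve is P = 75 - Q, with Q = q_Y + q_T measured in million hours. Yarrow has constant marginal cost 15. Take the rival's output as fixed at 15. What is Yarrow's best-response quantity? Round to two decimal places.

22.50

With the rival's output fixed at 15, Yarrow's profit is π_Y = (75 - 15 - q_Y)q_Y - (15q_Y) = (60 - q_Y)q_Y - (15q_Y).
∂π_Y/∂q_Y = 45 - 2q_Y = 0, so q_Y = 45/2.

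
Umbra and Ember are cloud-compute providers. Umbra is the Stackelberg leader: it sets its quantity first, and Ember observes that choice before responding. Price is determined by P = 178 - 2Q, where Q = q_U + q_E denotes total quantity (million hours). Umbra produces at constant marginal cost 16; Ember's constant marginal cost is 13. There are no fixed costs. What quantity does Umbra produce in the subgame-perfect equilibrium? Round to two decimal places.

39.75

The follower Ember best-responds to any q_U: π_E = (178 - 2Q)q_E - 13q_E.
Setting the follower's marginal profit to zero, 165 - 2q_U - 4q_E = 0, i.e. q_E = (165 - 2q_U)/4.
Umbra substitutes q_E(q_U) into its own profit: π_U = q_U(178 - 2q_U - (165 - 2q_U)/2) - 16q_U = (191/2 - q_U)q_U - 16q_U.
The leader's first-order condition 159/2 - 2q_U = 0 yields q_U = 159/4.
Then q_E = (165 - 2·(159/4))/4 = 171/8.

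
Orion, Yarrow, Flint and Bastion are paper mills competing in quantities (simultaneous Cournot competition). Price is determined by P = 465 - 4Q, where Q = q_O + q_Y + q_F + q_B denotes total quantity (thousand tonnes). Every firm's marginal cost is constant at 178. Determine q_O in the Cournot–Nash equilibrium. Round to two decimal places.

A representative firm's profit is π_i = q_i(465 - 4Q) - 178q_i.
First-order condition (treating rivals' output as given): 287 - 8q_i - 4·Σ_{j≠i} q_j = 0.
With identical firms every q_j equals q_i, so Σ_{j≠i} q_j = 3q_i and 287 = 20q_i, giving q_i = 287/20.

14.35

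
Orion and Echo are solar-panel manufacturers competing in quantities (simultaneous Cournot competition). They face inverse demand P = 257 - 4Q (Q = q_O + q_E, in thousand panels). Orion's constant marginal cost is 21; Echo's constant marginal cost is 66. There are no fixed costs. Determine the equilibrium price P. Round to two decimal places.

Orion's profit: π_O = (257 - 4Q)q_O - (21q_O). Setting ∂π_O/∂q_O = 0: 236 - 8q_O - 4(q_E) = 0.
Echo's first-order condition: 191 - 8q_E - 4(q_O) = 0.
So q_O = (236 - 4q_E)/8 and q_E = (191 - 4q_O)/8.
Solving the pair: q_O = 281/12, q_E = 73/6.
Total output Q = 427/12, so price P = 257 - 4·(427/12) = 344/3.

114.67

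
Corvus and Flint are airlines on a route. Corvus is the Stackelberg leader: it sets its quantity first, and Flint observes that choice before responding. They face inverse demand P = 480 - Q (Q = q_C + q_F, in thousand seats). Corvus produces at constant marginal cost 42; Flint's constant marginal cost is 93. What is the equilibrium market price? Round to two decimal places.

Solve by backward induction. Given q_C, the follower Flint maximises π_F = (480 - q_C - q_F)q_F - 93q_F.
∂π_F/∂q_F = 387 - q_C - 2q_F = 0 gives the reaction function q_F = (387 - q_C)/2.
Corvus substitutes q_F(q_C) into its own profit: π_C = q_C(480 - q_C - (387 - q_C)/2) - 42q_C = (573/2 - (1/2)q_C)q_C - 42q_C.
Leader FOC: 489/2 - q_C = 0, so q_C = 489/2.
Then q_F = (387 - 489/2)/2 = 285/4.
Total output Q = 1263/4, so price P = 480 - 1263/4 = 657/4.

164.25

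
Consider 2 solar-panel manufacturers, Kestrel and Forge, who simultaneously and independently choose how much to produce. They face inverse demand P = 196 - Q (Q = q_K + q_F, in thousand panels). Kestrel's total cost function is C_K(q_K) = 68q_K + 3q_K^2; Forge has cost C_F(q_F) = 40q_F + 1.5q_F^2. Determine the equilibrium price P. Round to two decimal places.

154.87

Kestrel's profit: π_K = (196 - Q)q_K - (68q_K + 3q_K²). Setting ∂π_K/∂q_K = 0: 128 - 8q_K - (q_F) = 0.
Forge's first-order condition: 156 - 5q_F - (q_K) = 0.
Best responses: q_K = (128 - q_F)/8, q_F = (156 - q_K)/5.
Substituting one into the other gives q_K = 484/39 and q_F = 1120/39.
Total output Q = 1604/39, so price P = 196 - 1604/39 = 154.8718.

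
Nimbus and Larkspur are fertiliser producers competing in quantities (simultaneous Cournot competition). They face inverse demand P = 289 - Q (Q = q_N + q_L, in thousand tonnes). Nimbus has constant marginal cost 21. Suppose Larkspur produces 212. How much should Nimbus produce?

With the rival's output fixed at 212, Nimbus's profit is π_N = (289 - 212 - q_N)q_N - (21q_N) = (77 - q_N)q_N - (21q_N).
∂π_N/∂q_N = 56 - 2q_N = 0, so q_N = 28.

28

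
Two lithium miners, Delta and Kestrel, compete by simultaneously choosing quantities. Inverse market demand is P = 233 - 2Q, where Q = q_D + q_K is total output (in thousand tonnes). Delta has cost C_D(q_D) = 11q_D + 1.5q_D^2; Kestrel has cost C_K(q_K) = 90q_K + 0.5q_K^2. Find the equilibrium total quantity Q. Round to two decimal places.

Delta's profit: π_D = (233 - 2Q)q_D - (11q_D + (3/2)q_D²). Setting ∂π_D/∂q_D = 0: 222 - 7q_D - 2(q_K) = 0.
Kestrel's first-order condition: 143 - 5q_K - 2(q_D) = 0.
Best responses: q_D = (222 - 2q_K)/7, q_K = (143 - 2q_D)/5.
Solving the pair: q_D = 824/31, q_K = 557/31.
Total output Q = 824/31 + 557/31 = 1381/31.

44.55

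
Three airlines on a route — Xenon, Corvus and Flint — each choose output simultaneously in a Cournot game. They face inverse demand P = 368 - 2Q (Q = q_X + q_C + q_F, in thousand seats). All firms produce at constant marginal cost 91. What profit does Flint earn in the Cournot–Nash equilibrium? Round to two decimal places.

Each firm earns π_i = (368 - 2Q)q_i - 91q_i.
First-order condition (treating rivals' output as given): 277 - 4q_i - 2·Σ_{j≠i} q_j = 0.
With identical firms every q_j equals q_i, so Σ_{j≠i} q_j = 2q_i and 277 = 8q_i, giving q_i = 277/8.
Price P = 368 - 2·(831/8) = 641/4.
Flint's profit: (641/4 - 91)·(277/8) = 2397.7813.

2397.78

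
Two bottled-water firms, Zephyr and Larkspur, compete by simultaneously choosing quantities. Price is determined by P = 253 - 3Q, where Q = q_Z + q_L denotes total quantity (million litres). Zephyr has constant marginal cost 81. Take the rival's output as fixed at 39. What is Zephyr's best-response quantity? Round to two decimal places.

9.17

With the rival's output fixed at 39, Zephyr's profit is π_Z = (253 - 3·39 - 3q_Z)q_Z - (81q_Z) = (136 - 3q_Z)q_Z - (81q_Z).
∂π_Z/∂q_Z = 55 - 6q_Z = 0, so q_Z = 55/6.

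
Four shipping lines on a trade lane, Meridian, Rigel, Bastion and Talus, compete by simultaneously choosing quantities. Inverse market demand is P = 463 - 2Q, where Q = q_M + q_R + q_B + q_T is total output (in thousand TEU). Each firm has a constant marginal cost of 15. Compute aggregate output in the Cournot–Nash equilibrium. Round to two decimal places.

A representative firm's profit is π_i = q_i(463 - 2Q) - 15q_i.
Setting ∂π_i/∂q_i = 0 with rivals' quantities fixed: 448 - 4q_i - 2·Σ_{j≠i} q_j = 0.
With identical firms every q_j equals q_i, so Σ_{j≠i} q_j = 3q_i and 448 = 10q_i, giving q_i = 224/5.
Total output Q = 224/5 + 224/5 + 224/5 + 224/5 = 896/5.

179.20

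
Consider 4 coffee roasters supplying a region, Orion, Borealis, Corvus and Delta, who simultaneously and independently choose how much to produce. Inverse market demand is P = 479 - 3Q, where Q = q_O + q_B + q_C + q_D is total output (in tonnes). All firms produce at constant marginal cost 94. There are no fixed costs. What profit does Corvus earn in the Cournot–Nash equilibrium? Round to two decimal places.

Each firm earns π_i = (479 - 3Q)q_i - 94q_i.
First-order condition (treating rivals' output as given): 385 - 6q_i - 3·Σ_{j≠i} q_j = 0.
By symmetry each firm produces the same amount; substituting Σ_{j≠i} q_j = 3q_i yields q_i = 385/15 = 77/3.
Price P = 479 - 3·(308/3) = 171.
Corvus's profit: (171 - 94)·(77/3) = 1976.3333.

1976.33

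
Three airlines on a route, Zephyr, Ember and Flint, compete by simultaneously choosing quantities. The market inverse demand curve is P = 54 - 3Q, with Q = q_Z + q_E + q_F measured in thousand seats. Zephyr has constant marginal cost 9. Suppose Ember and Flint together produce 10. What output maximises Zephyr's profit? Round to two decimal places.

With rivals' combined output fixed at 10, Zephyr's profit is π_Z = (54 - 3·10 - 3q_Z)q_Z - (9q_Z) = (24 - 3q_Z)q_Z - (9q_Z).
∂π_Z/∂q_Z = 15 - 6q_Z = 0, so q_Z = 5/2.

2.50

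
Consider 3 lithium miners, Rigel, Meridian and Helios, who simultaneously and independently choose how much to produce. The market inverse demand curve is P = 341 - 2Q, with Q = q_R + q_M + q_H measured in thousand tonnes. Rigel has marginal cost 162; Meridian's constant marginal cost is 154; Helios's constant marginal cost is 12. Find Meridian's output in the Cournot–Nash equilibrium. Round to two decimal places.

6.63

Rigel's profit: π_R = (341 - 2Q)q_R - (162q_R). Setting ∂π_R/∂q_R = 0: 179 - 4q_R - 2(q_M + q_H) = 0.
Meridian's first-order condition: 187 - 4q_M - 2(q_R + q_H) = 0.
Helios's profit: π_H = (341 - 2Q)q_H - (12q_H). Setting ∂π_H/∂q_H = 0: 329 - 4q_H - 2(q_R + q_M) = 0.
Adding the 3 conditions: 695 − 4Q − 4Q = 0, i.e. Q = 695/8.
Back-substituting: q_R = (179 − 695/4)/2 = 21/8, q_M = (187 − 695/4)/2 = 53/8, q_H = (329 − 695/4)/2 = 621/8.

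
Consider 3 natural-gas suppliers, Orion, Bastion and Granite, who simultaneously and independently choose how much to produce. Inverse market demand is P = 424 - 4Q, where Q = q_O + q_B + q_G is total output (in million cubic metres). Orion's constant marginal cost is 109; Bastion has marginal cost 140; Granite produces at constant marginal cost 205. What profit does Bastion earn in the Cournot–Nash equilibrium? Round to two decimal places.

Orion's profit: π_O = (424 - 4Q)q_O - (109q_O). Setting ∂π_O/∂q_O = 0: 315 - 8q_O - 4(q_B + q_G) = 0.
Bastion's profit: π_B = (424 - 4Q)q_B - (140q_B). Setting ∂π_B/∂q_B = 0: 284 - 8q_B - 4(q_O + q_G) = 0.
Granite's first-order condition: 219 - 8q_G - 4(q_O + q_B) = 0.
Adding the 3 conditions: 818 − 8Q − 8Q = 0, i.e. Q = 409/8.
Back-substituting: q_O = (315 − 409/2)/4 = 221/8, q_B = (284 − 409/2)/4 = 159/8, q_G = (219 − 409/2)/4 = 29/8.
Price P = 424 - 4·(409/8) = 439/2.
Bastion's profit: (439/2 - 140)·(159/8) = 1580.0625.

1580.06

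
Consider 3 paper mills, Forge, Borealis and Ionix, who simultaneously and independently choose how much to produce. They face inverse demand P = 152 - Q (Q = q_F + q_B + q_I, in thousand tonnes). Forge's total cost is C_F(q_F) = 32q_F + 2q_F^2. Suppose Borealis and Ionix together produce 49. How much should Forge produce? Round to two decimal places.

11.83

With rivals' combined output fixed at 49, Forge's profit is π_F = (152 - 49 - q_F)q_F - (32q_F + 2q_F²) = (103 - q_F)q_F - (32q_F + 2q_F²).
∂π_F/∂q_F = 71 - 6q_F = 0, so q_F = 71/6.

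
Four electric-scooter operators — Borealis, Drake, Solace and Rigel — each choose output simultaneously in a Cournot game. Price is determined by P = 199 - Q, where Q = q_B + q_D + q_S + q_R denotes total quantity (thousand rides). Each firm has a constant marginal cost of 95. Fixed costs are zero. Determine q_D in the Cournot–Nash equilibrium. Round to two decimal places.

Each firm earns π_i = (199 - Q)q_i - 95q_i.
Setting ∂π_i/∂q_i = 0 with rivals' quantities fixed: 104 - 2q_i - Σ_{j≠i} q_j = 0.
With identical firms every q_j equals q_i, so Σ_{j≠i} q_j = 3q_i and 104 = 5q_i, giving q_i = 104/5.

20.80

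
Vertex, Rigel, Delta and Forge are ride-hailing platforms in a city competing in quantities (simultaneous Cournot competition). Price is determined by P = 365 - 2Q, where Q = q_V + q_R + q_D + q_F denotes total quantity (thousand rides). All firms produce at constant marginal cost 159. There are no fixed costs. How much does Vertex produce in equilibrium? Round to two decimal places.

Each firm earns π_i = (365 - 2Q)q_i - 159q_i.
First-order condition (treating rivals' output as given): 206 - 4q_i - 2·Σ_{j≠i} q_j = 0.
With identical firms every q_j equals q_i, so Σ_{j≠i} q_j = 3q_i and 206 = 10q_i, giving q_i = 103/5.

20.60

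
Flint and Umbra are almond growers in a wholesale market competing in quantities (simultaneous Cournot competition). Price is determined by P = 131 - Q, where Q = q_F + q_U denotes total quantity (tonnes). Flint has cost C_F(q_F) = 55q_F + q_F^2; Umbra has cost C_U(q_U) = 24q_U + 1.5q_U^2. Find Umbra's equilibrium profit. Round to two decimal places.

858.06

Flint's profit: π_F = (131 - Q)q_F - (55q_F + q_F²). Setting ∂π_F/∂q_F = 0: 76 - 4q_F - (q_U) = 0.
Umbra's profit: π_U = (131 - Q)q_U - (24q_U + (3/2)q_U²). Setting ∂π_U/∂q_U = 0: 107 - 5q_U - (q_F) = 0.
Rearranging gives the reaction functions q_F = (76 - q_U)/4 and q_U = (107 - q_F)/5.
Solving the pair: q_F = 273/19, q_U = 352/19.
Price P = 131 - 625/19 = 1864/19.
Umbra's profit: (1864/19)·(352/19) - 24·(352/19) - (3/2)(352/19)² = 858.0609.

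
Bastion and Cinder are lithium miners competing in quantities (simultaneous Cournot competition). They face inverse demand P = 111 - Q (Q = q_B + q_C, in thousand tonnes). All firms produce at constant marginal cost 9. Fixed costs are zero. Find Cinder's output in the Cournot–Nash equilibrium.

Each firm earns π_i = (111 - Q)q_i - 9q_i.
Setting ∂π_i/∂q_i = 0 with rivals' quantities fixed: 102 - 2q_i - q_j = 0.
By symmetry each firm produces the same amount; substituting q_j = q_i yields q_i = 102/3 = 34.

34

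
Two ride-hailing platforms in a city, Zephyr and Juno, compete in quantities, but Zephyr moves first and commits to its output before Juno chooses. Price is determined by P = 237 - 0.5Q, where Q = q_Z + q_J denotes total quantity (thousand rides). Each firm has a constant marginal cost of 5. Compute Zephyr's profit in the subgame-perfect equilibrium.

13456

Solve by backward induction. Given q_Z, the follower Juno maximises π_J = (237 - (1/2)q_Z - (1/2)q_J)q_J - 5q_J.
∂π_J/∂q_J = 232 - (1/2)q_Z - q_J = 0 gives the reaction function q_J = (232 - (1/2)q_Z).
The leader anticipates this reaction. Substituting into P = 237 - 0.5Q gives P = 121 - (1/4)q_Z, so π_Z = (121 - (1/4)q_Z)q_Z - 5q_Z.
The leader's first-order condition 116 - (1/2)q_Z = 0 yields q_Z = 232.
Then q_J = (232 - (1/2)·232) = 116.
Price P = 237 - (1/2)·348 = 63.
Zephyr's profit: (63 - 5)·232 = 13456.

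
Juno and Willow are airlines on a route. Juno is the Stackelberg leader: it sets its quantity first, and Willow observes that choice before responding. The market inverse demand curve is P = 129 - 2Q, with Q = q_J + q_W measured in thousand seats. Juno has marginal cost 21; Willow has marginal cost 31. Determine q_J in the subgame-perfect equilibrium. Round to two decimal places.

Solve by backward induction. Given q_J, the follower Willow maximises π_W = (129 - 2q_J - 2q_W)q_W - 31q_W.
∂π_W/∂q_W = 98 - 2q_J - 4q_W = 0 gives the reaction function q_W = (98 - 2q_J)/4.
The leader anticipates this reaction. Substituting into P = 129 - 2Q gives P = 80 - q_J, so π_J = (80 - q_J)q_J - 21q_J.
Maximising: ∂π_J/∂q_J = 59 - 2q_J = 0, giving q_J = 59/2.
Then q_W = (98 - 2·(59/2))/4 = 39/4.

29.50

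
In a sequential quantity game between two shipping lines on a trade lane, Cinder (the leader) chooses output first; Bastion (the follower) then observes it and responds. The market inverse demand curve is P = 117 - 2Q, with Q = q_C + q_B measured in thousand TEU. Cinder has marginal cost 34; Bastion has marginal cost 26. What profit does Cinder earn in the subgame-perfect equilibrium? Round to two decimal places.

The follower Bastion best-responds to any q_C: π_B = (117 - 2Q)q_B - 26q_B.
∂π_B/∂q_B = 91 - 2q_C - 4q_B = 0 gives the reaction function q_B = (91 - 2q_C)/4.
The leader anticipates this reaction. Substituting into P = 117 - 2Q gives P = 143/2 - q_C, so π_C = (143/2 - q_C)q_C - 34q_C.
Maximising: ∂π_C/∂q_C = 75/2 - 2q_C = 0, giving q_C = 75/4.
Then q_B = (91 - 2·(75/4))/4 = 107/8.
Price P = 117 - 2·(257/8) = 211/4.
Cinder's profit: (211/4 - 34)·(75/4) = 351.5625.

351.56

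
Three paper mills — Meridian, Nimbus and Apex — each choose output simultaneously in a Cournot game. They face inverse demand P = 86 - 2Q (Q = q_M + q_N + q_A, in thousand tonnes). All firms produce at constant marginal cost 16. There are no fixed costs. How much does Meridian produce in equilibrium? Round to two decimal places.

A representative firm's profit is π_i = q_i(86 - 2Q) - 16q_i.
First-order condition (treating rivals' output as given): 70 - 4q_i - 2·Σ_{j≠i} q_j = 0.
With identical firms every q_j equals q_i, so Σ_{j≠i} q_j = 2q_i and 70 = 8q_i, giving q_i = 35/4.

8.75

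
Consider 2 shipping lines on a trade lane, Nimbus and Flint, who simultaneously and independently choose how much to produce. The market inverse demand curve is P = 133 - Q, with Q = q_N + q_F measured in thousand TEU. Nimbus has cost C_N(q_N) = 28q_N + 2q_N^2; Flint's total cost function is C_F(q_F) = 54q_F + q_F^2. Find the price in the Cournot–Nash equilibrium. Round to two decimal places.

Nimbus's profit: π_N = (133 - Q)q_N - (28q_N + 2q_N²). Setting ∂π_N/∂q_N = 0: 105 - 6q_N - (q_F) = 0.
Flint's first-order condition: 79 - 4q_F - (q_N) = 0.
Rearranging gives the reaction functions q_N = (105 - q_F)/6 and q_F = (79 - q_N)/4.
Solving the pair: q_N = 341/23, q_F = 369/23.
Total output Q = 710/23, so price P = 133 - 710/23 = 102.1304.

102.13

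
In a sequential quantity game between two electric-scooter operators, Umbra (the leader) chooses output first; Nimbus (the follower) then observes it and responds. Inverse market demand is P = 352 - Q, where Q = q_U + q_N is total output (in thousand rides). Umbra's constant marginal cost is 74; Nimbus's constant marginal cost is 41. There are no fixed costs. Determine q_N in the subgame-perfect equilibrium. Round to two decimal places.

The follower Nimbus best-responds to any q_U: π_N = (352 - Q)q_N - 41q_N.
∂π_N/∂q_N = 311 - q_U - 2q_N = 0 gives the reaction function q_N = (311 - q_U)/2.
Umbra substitutes q_N(q_U) into its own profit: π_U = q_U(352 - q_U - (311 - q_U)/2) - 74q_U = (393/2 - (1/2)q_U)q_U - 74q_U.
Maximising: ∂π_U/∂q_U = 245/2 - q_U = 0, giving q_U = 245/2.
Then q_N = (311 - 245/2)/2 = 377/4.

94.25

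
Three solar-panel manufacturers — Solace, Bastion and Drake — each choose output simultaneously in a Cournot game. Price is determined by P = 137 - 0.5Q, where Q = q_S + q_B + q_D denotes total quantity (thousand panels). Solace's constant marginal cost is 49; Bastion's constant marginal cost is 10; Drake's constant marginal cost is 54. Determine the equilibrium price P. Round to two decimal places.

Solace's profit: π_S = (137 - 0.5Q)q_S - (49q_S). Setting ∂π_S/∂q_S = 0: 88 - q_S - (1/2)(q_B + q_D) = 0.
Bastion's profit: π_B = (137 - 0.5Q)q_B - (10q_B). Setting ∂π_B/∂q_B = 0: 127 - q_B - (1/2)(q_S + q_D) = 0.
Drake's profit: π_D = (137 - 0.5Q)q_D - (54q_D). Setting ∂π_D/∂q_D = 0: 83 - q_D - (1/2)(q_S + q_B) = 0.
Adding the 3 conditions: 298 − Q − Q = 0, i.e. Q = 149.
Back-substituting: q_S = (88 − 149/2)/(1/2) = 27, q_B = (127 − 149/2)/(1/2) = 105, q_D = (83 − 149/2)/(1/2) = 17.
Total output Q = 149, so price P = 137 - (1/2)·149 = 125/2.

62.50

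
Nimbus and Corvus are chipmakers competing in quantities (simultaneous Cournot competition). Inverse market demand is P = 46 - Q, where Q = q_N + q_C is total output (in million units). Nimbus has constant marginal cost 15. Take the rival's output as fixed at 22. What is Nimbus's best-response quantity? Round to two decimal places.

With the rival's output fixed at 22, Nimbus's profit is π_N = (46 - 22 - q_N)q_N - (15q_N) = (24 - q_N)q_N - (15q_N).
∂π_N/∂q_N = 9 - 2q_N = 0, so q_N = 9/2.

4.50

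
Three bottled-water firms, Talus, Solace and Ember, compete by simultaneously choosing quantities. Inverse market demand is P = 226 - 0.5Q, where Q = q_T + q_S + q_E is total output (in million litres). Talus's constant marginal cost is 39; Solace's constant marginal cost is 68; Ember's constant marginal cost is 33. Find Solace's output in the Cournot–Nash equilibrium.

47

Talus's profit: π_T = (226 - 0.5Q)q_T - (39q_T). Setting ∂π_T/∂q_T = 0: 187 - q_T - (1/2)(q_S + q_E) = 0.
Solace's first-order condition: 158 - q_S - (1/2)(q_T + q_E) = 0.
Ember's first-order condition: 193 - q_E - (1/2)(q_T + q_S) = 0.
Adding the 3 first-order conditions: 538 − 2Q = 0, so Q = 269.
Back-substituting: q_T = (187 − 269/2)/(1/2) = 105, q_S = (158 − 269/2)/(1/2) = 47, q_E = (193 − 269/2)/(1/2) = 117.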